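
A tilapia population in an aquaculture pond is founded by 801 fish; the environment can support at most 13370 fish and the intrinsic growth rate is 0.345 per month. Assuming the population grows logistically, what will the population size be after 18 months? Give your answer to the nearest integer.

A = (K − N₀)/N₀ = (13370 − 801)/801 = 15.692.
N(t) = K/(1 + A·e^(−rt)) = 13370/(1 + 15.692×e^(−0.345×18)).
e^(−6.21) = 0.0020092; denominator = 1 + 15.692×0.0020092 = 1.0315.
N = 13370/1.0315 = 12961.4.

12961 fish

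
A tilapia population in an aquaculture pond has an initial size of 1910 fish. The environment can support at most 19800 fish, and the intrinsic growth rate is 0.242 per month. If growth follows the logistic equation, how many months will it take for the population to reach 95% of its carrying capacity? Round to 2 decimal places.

A = (K − N₀)/N₀ = (19800 − 1910)/1910 = 9.3665.
Solve 19800/(1 + 9.3665·e^(−0.242t)) = 18810: 1 + 9.3665·e^(−0.242t) = 1.0526, so e^(−0.242t) = 0.00561913.
−0.242·t = ln(0.00561913) = -5.1816, so t = 5.1816/0.242 = 21.411.

21.41 months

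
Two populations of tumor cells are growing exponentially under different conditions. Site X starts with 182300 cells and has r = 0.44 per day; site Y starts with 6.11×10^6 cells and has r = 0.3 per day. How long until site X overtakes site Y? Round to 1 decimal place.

Set 182300·e^(0.44t) = 6.11×10^6·e^(0.3t).
e^((0.44 − 0.3)t) = 6.11×10^6/182300 → e^(0.14·t) = 33.516.
0.14·t = ln(33.516) = 3.512, so t = 3.512/0.14 = 25.086.

25.1 days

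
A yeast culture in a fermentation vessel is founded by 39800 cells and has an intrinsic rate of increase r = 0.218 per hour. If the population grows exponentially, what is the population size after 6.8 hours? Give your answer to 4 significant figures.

N(t) = N₀·e^(rt) = 39800 × e^(0.218×6.8) = 39800 × e^1.482.
e^1.482 ≈ 4.4035, so N ≈ 39800 × 4.4035 = 175259.

175300 cells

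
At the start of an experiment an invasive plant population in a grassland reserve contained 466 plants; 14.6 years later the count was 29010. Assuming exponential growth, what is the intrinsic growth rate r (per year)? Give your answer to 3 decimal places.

From N(t) = N₀·e^(rt): e^(r·14.6) = 29010/466 = 62.253.
r·14.6 = ln(62.253) = 4.1312, so r = 4.1312/14.6 = 0.28296.

0.283 per year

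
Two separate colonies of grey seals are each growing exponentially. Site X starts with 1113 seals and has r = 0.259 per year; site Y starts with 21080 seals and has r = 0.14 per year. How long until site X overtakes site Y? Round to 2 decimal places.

Set 1113·e^(0.259t) = 21080·e^(0.14t).
e^((0.259 − 0.14)t) = 21080/1113 → e^(0.119·t) = 18.94.
0.119·t = ln(18.94) = 2.9413, so t = 2.9413/0.119 = 24.717.

24.72 years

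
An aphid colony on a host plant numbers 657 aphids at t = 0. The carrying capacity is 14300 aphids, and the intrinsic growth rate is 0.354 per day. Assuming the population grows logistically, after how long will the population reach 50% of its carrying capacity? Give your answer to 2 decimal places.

8.57 days

A = (K − N₀)/N₀ = (14300 − 657)/657 = 20.766.
Solve 14300/(1 + 20.766·e^(−0.354t)) = 7150: 1 + 20.766·e^(−0.354t) = 2, so e^(−0.354t) = 0.0481566.
−0.354·t = ln(0.0481566) = -3.0333, so t = 3.0333/0.354 = 8.5686.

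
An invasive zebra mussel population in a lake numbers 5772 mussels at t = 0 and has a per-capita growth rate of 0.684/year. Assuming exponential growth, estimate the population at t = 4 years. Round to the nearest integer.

N(t) = N₀·e^(rt) = 5772 × e^(0.684×4) = 5772 × e^2.736.
e^2.736 ≈ 15.425, so N ≈ 5772 × 15.425 = 89034.

89034 mussels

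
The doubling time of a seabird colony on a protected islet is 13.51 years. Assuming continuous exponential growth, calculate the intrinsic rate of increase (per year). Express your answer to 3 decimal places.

r = ln(2)/t_d = 0.6931/13.51 = 0.051306.

0.051 per year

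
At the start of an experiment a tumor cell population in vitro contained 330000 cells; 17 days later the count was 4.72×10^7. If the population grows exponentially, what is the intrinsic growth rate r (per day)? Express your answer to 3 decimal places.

0.292 per day

From N(t) = N₀·e^(rt): e^(r·17) = 4.72×10^7/330000 = 143.03.
r·17 = ln(143.03) = 4.9631, so r = 4.9631/17 = 0.29194.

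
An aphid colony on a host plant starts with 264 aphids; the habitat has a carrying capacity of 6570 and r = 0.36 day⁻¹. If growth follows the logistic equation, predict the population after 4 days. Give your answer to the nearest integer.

987 aphids

A = (K − N₀)/N₀ = (6570 − 264)/264 = 23.886.
N(t) = K/(1 + A·e^(−rt)) = 6570/(1 + 23.886×e^(−0.36×4)).
e^(−1.44) = 0.23693; denominator = 1 + 23.886×0.23693 = 6.6593.
N = 6570/6.6593 = 986.584.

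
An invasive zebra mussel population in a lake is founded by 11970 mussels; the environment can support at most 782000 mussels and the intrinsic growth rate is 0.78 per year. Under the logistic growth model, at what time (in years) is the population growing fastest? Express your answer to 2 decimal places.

Logistic growth is fastest at N = K/2 = 391000.
A = (K − N₀)/N₀ = 64.33. Set K/(1 + A·e^(−rt)) = K/2 → A·e^(−rt) = 1.
e^(−0.78t) = 1/64.33 = 0.0155448, so t = ln(64.33)/0.78 = 4.164/0.78 = 5.3385.

5.34 years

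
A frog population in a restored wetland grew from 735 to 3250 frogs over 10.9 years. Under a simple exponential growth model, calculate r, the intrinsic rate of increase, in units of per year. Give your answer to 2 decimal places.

From N(t) = N₀·e^(rt): e^(r·10.9) = 3250/735 = 4.4218.
r·10.9 = ln(4.4218) = 1.4865, so r = 1.4865/10.9 = 0.13638.

0.14 per year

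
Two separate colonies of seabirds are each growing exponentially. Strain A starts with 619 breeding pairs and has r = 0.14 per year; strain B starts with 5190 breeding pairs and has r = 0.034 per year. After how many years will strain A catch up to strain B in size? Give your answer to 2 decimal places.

Set 619·e^(0.14t) = 5190·e^(0.034t).
e^((0.14 − 0.034)t) = 5190/619 → e^(0.106·t) = 8.3845.
0.106·t = ln(8.3845) = 2.1264, so t = 2.1264/0.106 = 20.06.

20.06 years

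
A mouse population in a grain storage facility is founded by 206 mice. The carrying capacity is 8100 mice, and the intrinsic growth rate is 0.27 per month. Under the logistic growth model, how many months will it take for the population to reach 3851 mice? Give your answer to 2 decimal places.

13.14 months

A = (K − N₀)/N₀ = (8100 − 206)/206 = 38.32.
Solve 8100/(1 + 38.32·e^(−0.27t)) = 3851: 1 + 38.32·e^(−0.27t) = 2.1033, so e^(−0.27t) = 0.0287928.
−0.27·t = ln(0.0287928) = -3.5476, so t = 3.5476/0.27 = 13.139.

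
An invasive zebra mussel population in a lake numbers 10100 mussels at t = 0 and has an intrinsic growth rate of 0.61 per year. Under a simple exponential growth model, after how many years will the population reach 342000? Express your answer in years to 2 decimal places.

Set N₀·e^(rt) = 342000: e^(0.61·t) = 342000/10100 = 33.861.
0.61·t = ln(33.861) = 3.5223, so t = 3.5223/0.61 = 5.7742.

5.77 years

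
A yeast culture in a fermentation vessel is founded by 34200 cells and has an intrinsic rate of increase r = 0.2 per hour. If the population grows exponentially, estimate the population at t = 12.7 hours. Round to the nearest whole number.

N(t) = N₀·e^(rt) = 34200 × e^(0.2×12.7) = 34200 × e^2.54.
e^2.54 ≈ 12.68, so N ≈ 34200 × 12.68 = 433645.

433645 cells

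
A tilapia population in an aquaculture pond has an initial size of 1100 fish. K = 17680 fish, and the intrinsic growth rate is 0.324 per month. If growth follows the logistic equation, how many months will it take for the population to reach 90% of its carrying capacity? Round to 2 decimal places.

15.15 months

A = (K − N₀)/N₀ = (17680 − 1100)/1100 = 15.073.
Solve 17680/(1 + 15.073·e^(−0.324t)) = 15912: 1 + 15.073·e^(−0.324t) = 1.1111, so e^(−0.324t) = 0.00737167.
−0.324·t = ln(0.00737167) = -4.9101, so t = 4.9101/0.324 = 15.155.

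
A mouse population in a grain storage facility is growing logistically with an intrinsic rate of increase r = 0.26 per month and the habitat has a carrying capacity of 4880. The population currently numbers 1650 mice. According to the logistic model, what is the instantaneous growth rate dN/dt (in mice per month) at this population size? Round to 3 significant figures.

dN/dt = rN(1 − N/K) = 0.26 × 1650 × (1 − 1650/4880).
1 − 1650/4880 = 0.66189; dN/dt = 0.26 × 1650 × 0.66189 = 283.95.

284 mice per month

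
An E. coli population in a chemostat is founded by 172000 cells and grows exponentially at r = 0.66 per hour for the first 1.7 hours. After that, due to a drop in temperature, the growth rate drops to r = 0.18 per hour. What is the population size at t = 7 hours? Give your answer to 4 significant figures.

Phase 1: N(1.7) = 172000·e^(0.66×1.7) = 172000·e^1.122 = 528210.
Phase 2 runs for 7 − 1.7 = 5.3 hours at r = 0.18.
N(7) = 528210·e^(0.18×5.3) = 528210·e^0.954 = 1.371273×10^6.

1371000 cells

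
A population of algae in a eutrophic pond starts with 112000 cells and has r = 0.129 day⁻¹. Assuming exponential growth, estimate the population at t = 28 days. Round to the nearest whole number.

4148487 cells

N(t) = N₀·e^(rt) = 112000 × e^(0.129×28) = 112000 × e^3.612.
e^3.612 ≈ 37.04, so N ≈ 112000 × 37.04 = 4.148487×10^6.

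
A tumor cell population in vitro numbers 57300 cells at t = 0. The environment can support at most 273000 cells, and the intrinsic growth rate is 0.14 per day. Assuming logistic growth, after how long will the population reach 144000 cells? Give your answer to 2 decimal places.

10.25 days

A = (K − N₀)/N₀ = (273000 − 57300)/57300 = 3.7644.
Solve 273000/(1 + 3.7644·e^(−0.14t)) = 144000: 1 + 3.7644·e^(−0.14t) = 1.8958, so e^(−0.14t) = 0.237975.
−0.14·t = ln(0.237975) = -1.4356, so t = 1.4356/0.14 = 10.254.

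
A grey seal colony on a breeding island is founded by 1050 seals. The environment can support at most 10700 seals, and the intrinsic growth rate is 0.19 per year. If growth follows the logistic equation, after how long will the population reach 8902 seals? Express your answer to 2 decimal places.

A = (K − N₀)/N₀ = (10700 − 1050)/1050 = 9.1905.
Solve 10700/(1 + 9.1905·e^(−0.19t)) = 8902: 1 + 9.1905·e^(−0.19t) = 1.202, so e^(−0.19t) = 0.0219768.
−0.19·t = ln(0.0219768) = -3.8178, so t = 3.8178/0.19 = 20.094.

20.09 years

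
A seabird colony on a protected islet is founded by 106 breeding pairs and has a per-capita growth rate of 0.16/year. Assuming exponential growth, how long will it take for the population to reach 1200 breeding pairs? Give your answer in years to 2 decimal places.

Set N₀·e^(rt) = 1200: e^(0.16·t) = 1200/106 = 11.321.
0.16·t = ln(11.321) = 2.4266, so t = 2.4266/0.16 = 15.166.

15.17 years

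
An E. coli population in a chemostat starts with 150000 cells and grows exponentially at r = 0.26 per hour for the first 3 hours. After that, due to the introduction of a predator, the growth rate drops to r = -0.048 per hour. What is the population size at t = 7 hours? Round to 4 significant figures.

270100 cells

Phase 1: N(3) = 150000·e^(0.26×3) = 150000·e^0.78 = 327221.
Phase 2 runs for 7 − 3 = 4 hours at r = -0.048.
N(7) = 327221·e^(-0.048×4) = 327221·e^-0.192 = 270058.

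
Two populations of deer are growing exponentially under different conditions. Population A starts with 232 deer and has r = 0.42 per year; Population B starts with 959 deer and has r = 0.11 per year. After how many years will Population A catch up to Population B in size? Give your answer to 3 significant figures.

Set 232·e^(0.42t) = 959·e^(0.11t).
e^((0.42 − 0.11)t) = 959/232 → e^(0.31·t) = 4.1336.
0.31·t = ln(4.1336) = 1.4192, so t = 1.4192/0.31 = 4.5779.

4.58 years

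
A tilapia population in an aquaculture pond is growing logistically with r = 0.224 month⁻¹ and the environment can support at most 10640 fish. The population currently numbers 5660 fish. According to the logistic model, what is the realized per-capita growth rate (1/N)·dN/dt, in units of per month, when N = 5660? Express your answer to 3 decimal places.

(1/N)·dN/dt = r(1 − N/K) = 0.224 × (1 − 5660/10640).
= 0.224 × 0.46805 = 0.10484.

0.105 per month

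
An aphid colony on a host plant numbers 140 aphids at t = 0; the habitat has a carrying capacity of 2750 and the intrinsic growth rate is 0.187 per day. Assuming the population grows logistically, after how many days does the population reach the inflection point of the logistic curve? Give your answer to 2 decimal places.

15.64 days

Logistic growth is fastest at N = K/2 = 1375.
A = (K − N₀)/N₀ = 18.643. Set K/(1 + A·e^(−rt)) = K/2 → A·e^(−rt) = 1.
e^(−0.187t) = 1/18.643 = 0.0536398, so t = ln(18.643)/0.187 = 2.9255/0.187 = 15.644.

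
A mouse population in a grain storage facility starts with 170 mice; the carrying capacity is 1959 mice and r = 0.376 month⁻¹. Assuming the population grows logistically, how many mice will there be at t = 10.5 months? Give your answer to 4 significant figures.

1628 mice

A = (K − N₀)/N₀ = (1959 − 170)/170 = 10.524.
N(t) = K/(1 + A·e^(−rt)) = 1959/(1 + 10.524×e^(−0.376×10.5)).
e^(−3.948) = 0.019293; denominator = 1 + 10.524×0.019293 = 1.203.
N = 1959/1.203 = 1628.38.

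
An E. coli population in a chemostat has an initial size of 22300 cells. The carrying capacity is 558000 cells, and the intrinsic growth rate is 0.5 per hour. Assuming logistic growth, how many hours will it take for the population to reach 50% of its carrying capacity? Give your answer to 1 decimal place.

6.4 hours

A = (K − N₀)/N₀ = (558000 − 22300)/22300 = 24.022.
Solve 558000/(1 + 24.022·e^(−0.5t)) = 279000: 1 + 24.022·e^(−0.5t) = 2, so e^(−0.5t) = 0.0416278.
−0.5·t = ln(0.0416278) = -3.179, so t = 3.179/0.5 = 6.358.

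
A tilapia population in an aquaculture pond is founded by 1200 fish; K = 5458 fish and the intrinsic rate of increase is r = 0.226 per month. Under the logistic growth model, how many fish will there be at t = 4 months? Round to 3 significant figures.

2240 fish

A = (K − N₀)/N₀ = (5458 − 1200)/1200 = 3.5483.
N(t) = K/(1 + A·e^(−rt)) = 5458/(1 + 3.5483×e^(−0.226×4)).
e^(−0.904) = 0.40495; denominator = 1 + 3.5483×0.40495 = 2.4369.
N = 5458/2.4369 = 2239.74.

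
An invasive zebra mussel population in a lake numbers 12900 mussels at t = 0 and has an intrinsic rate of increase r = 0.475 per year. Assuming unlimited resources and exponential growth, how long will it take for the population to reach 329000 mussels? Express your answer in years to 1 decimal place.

Set N₀·e^(rt) = 329000: e^(0.475·t) = 329000/12900 = 25.504.
0.475·t = ln(25.504) = 3.2388, so t = 3.2388/0.475 = 6.8186.

6.8 years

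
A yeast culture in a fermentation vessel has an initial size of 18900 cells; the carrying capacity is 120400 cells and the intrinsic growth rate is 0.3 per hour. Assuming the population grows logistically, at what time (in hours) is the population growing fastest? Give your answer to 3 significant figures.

5.60 hours

Logistic growth is fastest at N = K/2 = 60200.
A = (K − N₀)/N₀ = 5.3704. Set K/(1 + A·e^(−rt)) = K/2 → A·e^(−rt) = 1.
e^(−0.3t) = 1/5.3704 = 0.186207, so t = ln(5.3704)/0.3 = 1.6809/0.3 = 5.603.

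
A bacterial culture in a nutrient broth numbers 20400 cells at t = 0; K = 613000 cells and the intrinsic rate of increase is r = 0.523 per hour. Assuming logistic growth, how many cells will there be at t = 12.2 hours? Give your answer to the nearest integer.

A = (K − N₀)/N₀ = (613000 − 20400)/20400 = 29.049.
N(t) = K/(1 + A·e^(−rt)) = 613000/(1 + 29.049×e^(−0.523×12.2)).
e^(−6.381) = 0.0016941; denominator = 1 + 29.049×0.0016941 = 1.0492.
N = 613000/1.0492 = 584248.

584248 cells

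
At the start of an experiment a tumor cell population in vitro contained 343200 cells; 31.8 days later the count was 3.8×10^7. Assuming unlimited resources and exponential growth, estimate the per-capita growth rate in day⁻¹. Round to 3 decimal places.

From N(t) = N₀·e^(rt): e^(r·31.8) = 3.8×10^7/343200 = 110.72.
r·31.8 = ln(110.72) = 4.707, so r = 4.707/31.8 = 0.14802.

0.148 per day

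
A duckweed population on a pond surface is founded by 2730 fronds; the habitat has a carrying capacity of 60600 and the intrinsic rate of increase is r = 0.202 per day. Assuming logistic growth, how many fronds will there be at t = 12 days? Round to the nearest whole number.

A = (K − N₀)/N₀ = (60600 − 2730)/2730 = 21.198.
N(t) = K/(1 + A·e^(−rt)) = 60600/(1 + 21.198×e^(−0.202×12)).
e^(−2.424) = 0.088567; denominator = 1 + 21.198×0.088567 = 2.8774.
N = 60600/2.8774 = 21060.5.

21061 fronds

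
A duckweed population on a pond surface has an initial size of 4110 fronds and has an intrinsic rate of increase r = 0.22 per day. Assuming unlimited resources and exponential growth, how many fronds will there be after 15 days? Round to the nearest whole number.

N(t) = N₀·e^(rt) = 4110 × e^(0.22×15) = 4110 × e^3.3.
e^3.3 ≈ 27.113, so N ≈ 4110 × 27.113 = 111433.

111433 fronds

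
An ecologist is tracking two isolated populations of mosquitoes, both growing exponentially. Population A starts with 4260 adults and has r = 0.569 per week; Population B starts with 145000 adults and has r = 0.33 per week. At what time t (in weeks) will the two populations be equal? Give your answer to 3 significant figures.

Set 4260·e^(0.569t) = 145000·e^(0.33t).
e^((0.569 − 0.33)t) = 145000/4260 → e^(0.239·t) = 34.038.
0.239·t = ln(34.038) = 3.5275, so t = 3.5275/0.239 = 14.759.

14.8 weeks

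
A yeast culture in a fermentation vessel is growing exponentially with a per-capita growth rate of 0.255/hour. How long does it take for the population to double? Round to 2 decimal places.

Doubling time t_d = ln(2)/r = 0.6931/0.255 = 2.7182.

2.72 hours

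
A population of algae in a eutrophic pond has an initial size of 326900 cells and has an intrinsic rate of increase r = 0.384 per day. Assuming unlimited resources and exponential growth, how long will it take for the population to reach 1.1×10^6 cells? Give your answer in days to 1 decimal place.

3.2 days

Set N₀·e^(rt) = 1.1×10^6: e^(0.384·t) = 1.1×10^6/326900 = 3.3649.
0.384·t = ln(3.3649) = 1.2134, so t = 1.2134/0.384 = 3.1599.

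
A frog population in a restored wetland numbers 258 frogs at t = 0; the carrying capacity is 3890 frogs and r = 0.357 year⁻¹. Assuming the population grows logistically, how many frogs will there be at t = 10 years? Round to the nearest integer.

A = (K − N₀)/N₀ = (3890 − 258)/258 = 14.078.
N(t) = K/(1 + A·e^(−rt)) = 3890/(1 + 14.078×e^(−0.357×10)).
e^(−3.57) = 0.028156; denominator = 1 + 14.078×0.028156 = 1.3964.
N = 3890/1.3964 = 2785.81.

2786 frogs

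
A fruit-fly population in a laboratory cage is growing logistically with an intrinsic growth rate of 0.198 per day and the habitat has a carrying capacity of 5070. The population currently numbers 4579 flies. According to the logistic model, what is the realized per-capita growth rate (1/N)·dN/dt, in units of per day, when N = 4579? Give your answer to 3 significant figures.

(1/N)·dN/dt = r(1 − N/K) = 0.198 × (1 − 4579/5070).
= 0.198 × 0.096844 = 0.019175.

0.0192 per day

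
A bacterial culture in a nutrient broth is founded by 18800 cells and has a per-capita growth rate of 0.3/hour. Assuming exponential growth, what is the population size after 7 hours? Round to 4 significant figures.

N(t) = N₀·e^(rt) = 18800 × e^(0.3×7) = 18800 × e^2.1.
e^2.1 ≈ 8.1662, so N ≈ 18800 × 8.1662 = 153524.

153500 cells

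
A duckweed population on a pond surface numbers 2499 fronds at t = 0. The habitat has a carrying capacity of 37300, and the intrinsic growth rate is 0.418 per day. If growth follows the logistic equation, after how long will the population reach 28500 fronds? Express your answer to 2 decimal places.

A = (K − N₀)/N₀ = (37300 − 2499)/2499 = 13.926.
Solve 37300/(1 + 13.926·e^(−0.418t)) = 28500: 1 + 13.926·e^(−0.418t) = 1.3088, so e^(−0.418t) = 0.0221724.
−0.418·t = ln(0.0221724) = -3.8089, so t = 3.8089/0.418 = 9.1122.

9.11 days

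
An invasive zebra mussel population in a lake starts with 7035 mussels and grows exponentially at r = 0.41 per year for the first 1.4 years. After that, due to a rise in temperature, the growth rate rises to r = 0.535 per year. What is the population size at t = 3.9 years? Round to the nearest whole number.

Phase 1: N(1.4) = 7035·e^(0.41×1.4) = 7035·e^0.574 = 12489.6.
Phase 2 runs for 3.9 − 1.4 = 2.5 years at r = 0.535.
N(3.9) = 12489.6·e^(0.535×2.5) = 12489.6·e^1.338 = 47579.3.

47579 mussels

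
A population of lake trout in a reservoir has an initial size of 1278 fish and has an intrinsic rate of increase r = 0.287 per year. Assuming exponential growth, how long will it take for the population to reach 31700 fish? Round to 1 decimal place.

Set N₀·e^(rt) = 31700: e^(0.287·t) = 31700/1278 = 24.804.
0.287·t = ln(24.804) = 3.211, so t = 3.211/0.287 = 11.188.

11.2 years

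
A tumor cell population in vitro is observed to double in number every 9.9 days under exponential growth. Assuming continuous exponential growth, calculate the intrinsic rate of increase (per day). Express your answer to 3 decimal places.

0.070 per day

r = ln(2)/t_d = 0.6931/9.9 = 0.070015.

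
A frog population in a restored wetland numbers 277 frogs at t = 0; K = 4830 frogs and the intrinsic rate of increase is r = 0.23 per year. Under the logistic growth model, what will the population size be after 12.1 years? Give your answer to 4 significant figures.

A = (K − N₀)/N₀ = (4830 − 277)/277 = 16.437.
N(t) = K/(1 + A·e^(−rt)) = 4830/(1 + 16.437×e^(−0.23×12.1)).
e^(−2.783) = 0.061853; denominator = 1 + 16.437×0.061853 = 2.0167.
N = 4830/2.0167 = 2395.05.

2395 frogs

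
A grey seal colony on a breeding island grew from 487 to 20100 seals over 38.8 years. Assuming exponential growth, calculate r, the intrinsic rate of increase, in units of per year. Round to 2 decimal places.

From N(t) = N₀·e^(rt): e^(r·38.8) = 20100/487 = 41.273.
r·38.8 = ln(41.273) = 3.7202, so r = 3.7202/38.8 = 0.095882.

0.10 per year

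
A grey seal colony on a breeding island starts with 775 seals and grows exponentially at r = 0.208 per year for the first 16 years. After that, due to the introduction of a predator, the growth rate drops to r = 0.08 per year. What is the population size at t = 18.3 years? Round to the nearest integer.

Phase 1: N(16) = 775·e^(0.208×16) = 775·e^3.328 = 21609.
Phase 2 runs for 18.3 − 16 = 2.3 years at r = 0.08.
N(18.3) = 21609·e^(0.08×2.3) = 21609·e^0.184 = 25974.3.

25974 seals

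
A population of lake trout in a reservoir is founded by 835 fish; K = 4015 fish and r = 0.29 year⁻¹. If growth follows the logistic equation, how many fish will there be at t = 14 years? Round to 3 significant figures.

A = (K − N₀)/N₀ = (4015 − 835)/835 = 3.8084.
N(t) = K/(1 + A·e^(−rt)) = 4015/(1 + 3.8084×e^(−0.29×14)).
e^(−4.06) = 0.017249; denominator = 1 + 3.8084×0.017249 = 1.0657.
N = 4015/1.0657 = 3767.51.

3770 fish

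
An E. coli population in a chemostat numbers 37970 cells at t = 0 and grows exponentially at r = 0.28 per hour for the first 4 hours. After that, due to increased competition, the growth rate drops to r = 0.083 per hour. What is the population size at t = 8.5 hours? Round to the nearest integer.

169067 cells

Phase 1: N(4) = 37970·e^(0.28×4) = 37970·e^1.12 = 116373.
Phase 2 runs for 8.5 − 4 = 4.5 hours at r = 0.083.
N(8.5) = 116373·e^(0.083×4.5) = 116373·e^0.3735 = 169067.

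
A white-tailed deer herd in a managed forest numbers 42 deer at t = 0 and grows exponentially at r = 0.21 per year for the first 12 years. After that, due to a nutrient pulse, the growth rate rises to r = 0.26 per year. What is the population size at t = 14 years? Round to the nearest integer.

878 deer

Phase 1: N(12) = 42·e^(0.21×12) = 42·e^2.52 = 522.001.
Phase 2 runs for 14 − 12 = 2 years at r = 0.26.
N(14) = 522.001·e^(0.26×2) = 522.001·e^0.52 = 878.02.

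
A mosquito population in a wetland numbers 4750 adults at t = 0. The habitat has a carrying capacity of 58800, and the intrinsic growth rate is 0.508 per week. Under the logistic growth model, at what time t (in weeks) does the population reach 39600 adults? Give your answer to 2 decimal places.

A = (K − N₀)/N₀ = (58800 − 4750)/4750 = 11.379.
Solve 58800/(1 + 11.379·e^(−0.508t)) = 39600: 1 + 11.379·e^(−0.508t) = 1.4848, so e^(−0.508t) = 0.0426093.
−0.508·t = ln(0.0426093) = -3.1557, so t = 3.1557/0.508 = 6.212.

6.21 weeks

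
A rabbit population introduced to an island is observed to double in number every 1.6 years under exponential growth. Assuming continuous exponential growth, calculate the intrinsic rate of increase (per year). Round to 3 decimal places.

0.433 per year

r = ln(2)/t_d = 0.6931/1.6 = 0.43322.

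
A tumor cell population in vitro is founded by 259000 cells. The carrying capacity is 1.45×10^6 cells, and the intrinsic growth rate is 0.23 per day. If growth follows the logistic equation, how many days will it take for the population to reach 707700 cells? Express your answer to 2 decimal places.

A = (K − N₀)/N₀ = (1.45×10^6 − 259000)/259000 = 4.5985.
Solve 1.45×10^6/(1 + 4.5985·e^(−0.23t)) = 707700: 1 + 4.5985·e^(−0.23t) = 2.0489, so e^(−0.23t) = 0.228096.
−0.23·t = ln(0.228096) = -1.478, so t = 1.478/0.23 = 6.426.

6.43 days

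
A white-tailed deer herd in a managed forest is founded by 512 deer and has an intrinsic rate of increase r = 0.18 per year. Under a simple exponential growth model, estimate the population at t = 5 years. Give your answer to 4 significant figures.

N(t) = N₀·e^(rt) = 512 × e^(0.18×5) = 512 × e^0.9.
e^0.9 ≈ 2.4596, so N ≈ 512 × 2.4596 = 1259.32.

1259 deer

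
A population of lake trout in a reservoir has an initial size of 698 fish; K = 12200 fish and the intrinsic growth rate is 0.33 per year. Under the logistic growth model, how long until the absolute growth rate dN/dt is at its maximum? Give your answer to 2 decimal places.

Logistic growth is fastest at N = K/2 = 6100.
A = (K − N₀)/N₀ = 16.479. Set K/(1 + A·e^(−rt)) = K/2 → A·e^(−rt) = 1.
e^(−0.33t) = 1/16.479 = 0.0606851, so t = ln(16.479)/0.33 = 2.8021/0.33 = 8.4911.

8.49 years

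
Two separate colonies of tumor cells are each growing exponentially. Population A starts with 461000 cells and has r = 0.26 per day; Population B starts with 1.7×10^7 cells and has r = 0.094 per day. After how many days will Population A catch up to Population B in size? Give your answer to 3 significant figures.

21.7 days

Set 461000·e^(0.26t) = 1.7×10^7·e^(0.094t).
e^((0.26 − 0.094)t) = 1.7×10^7/461000 → e^(0.166·t) = 36.876.
0.166·t = ln(36.876) = 3.6076, so t = 3.6076/0.166 = 21.732.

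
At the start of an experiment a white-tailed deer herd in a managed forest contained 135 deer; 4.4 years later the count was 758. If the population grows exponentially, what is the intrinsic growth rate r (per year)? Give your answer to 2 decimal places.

0.39 per year

From N(t) = N₀·e^(rt): e^(r·4.4) = 758/135 = 5.6148.
r·4.4 = ln(5.6148) = 1.7254, so r = 1.7254/4.4 = 0.39214.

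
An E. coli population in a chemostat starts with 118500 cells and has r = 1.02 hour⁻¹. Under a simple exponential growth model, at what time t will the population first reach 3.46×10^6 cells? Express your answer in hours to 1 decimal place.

Set N₀·e^(rt) = 3.46×10^6: e^(1.02·t) = 3.46×10^6/118500 = 29.198.
1.02·t = ln(29.198) = 3.3741, so t = 3.3741/1.02 = 3.308.

3.3 hours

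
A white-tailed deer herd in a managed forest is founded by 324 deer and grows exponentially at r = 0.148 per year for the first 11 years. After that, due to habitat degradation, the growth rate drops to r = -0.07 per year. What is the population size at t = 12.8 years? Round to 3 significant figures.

1450 deer

Phase 1: N(11) = 324·e^(0.148×11) = 324·e^1.628 = 1650.35.
Phase 2 runs for 12.8 − 11 = 1.8 years at r = -0.07.
N(12.8) = 1650.35·e^(-0.07×1.8) = 1650.35·e^-0.126 = 1454.97.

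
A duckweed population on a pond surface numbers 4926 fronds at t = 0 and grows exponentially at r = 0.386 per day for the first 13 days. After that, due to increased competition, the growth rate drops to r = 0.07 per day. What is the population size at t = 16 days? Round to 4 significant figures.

918300 fronds

Phase 1: N(13) = 4926·e^(0.386×13) = 4926·e^5.018 = 744362.
Phase 2 runs for 16 − 13 = 3 days at r = 0.07.
N(16) = 744362·e^(0.07×3) = 744362·e^0.21 = 918303.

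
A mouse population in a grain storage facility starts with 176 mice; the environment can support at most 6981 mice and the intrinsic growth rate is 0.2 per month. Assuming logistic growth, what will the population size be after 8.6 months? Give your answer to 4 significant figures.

881.0 mice

A = (K − N₀)/N₀ = (6981 − 176)/176 = 38.665.
N(t) = K/(1 + A·e^(−rt)) = 6981/(1 + 38.665×e^(−0.2×8.6)).
e^(−1.72) = 0.17907; denominator = 1 + 38.665×0.17907 = 7.9236.
N = 6981/7.9236 = 881.044.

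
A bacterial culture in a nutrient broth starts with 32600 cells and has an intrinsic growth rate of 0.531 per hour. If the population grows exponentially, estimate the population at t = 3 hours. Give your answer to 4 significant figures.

160300 cells

N(t) = N₀·e^(rt) = 32600 × e^(0.531×3) = 32600 × e^1.593.
e^1.593 ≈ 4.9185, so N ≈ 32600 × 4.9185 = 160343.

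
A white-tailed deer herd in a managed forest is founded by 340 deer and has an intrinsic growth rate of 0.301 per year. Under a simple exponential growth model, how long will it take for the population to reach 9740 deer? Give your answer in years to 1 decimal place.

11.1 years

Set N₀·e^(rt) = 9740: e^(0.301·t) = 9740/340 = 28.647.
0.301·t = ln(28.647) = 3.3551, so t = 3.3551/0.301 = 11.146.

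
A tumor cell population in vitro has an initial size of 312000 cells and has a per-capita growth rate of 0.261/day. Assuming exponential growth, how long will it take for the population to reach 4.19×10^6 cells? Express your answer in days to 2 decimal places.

9.95 days

Set N₀·e^(rt) = 4.19×10^6: e^(0.261·t) = 4.19×10^6/312000 = 13.429.
0.261·t = ln(13.429) = 2.5975, so t = 2.5975/0.261 = 9.9519.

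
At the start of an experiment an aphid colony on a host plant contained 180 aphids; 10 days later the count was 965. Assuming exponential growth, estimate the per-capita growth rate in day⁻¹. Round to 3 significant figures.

0.168 per day

From N(t) = N₀·e^(rt): e^(r·10) = 965/180 = 5.3611.
r·10 = ln(5.3611) = 1.6792, so r = 1.6792/10 = 0.16792.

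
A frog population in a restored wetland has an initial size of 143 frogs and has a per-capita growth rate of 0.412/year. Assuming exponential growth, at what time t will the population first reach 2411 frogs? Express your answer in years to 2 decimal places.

Set N₀·e^(rt) = 2411: e^(0.412·t) = 2411/143 = 16.86.
0.412·t = ln(16.86) = 2.825, so t = 2.825/0.412 = 6.8567.

6.86 years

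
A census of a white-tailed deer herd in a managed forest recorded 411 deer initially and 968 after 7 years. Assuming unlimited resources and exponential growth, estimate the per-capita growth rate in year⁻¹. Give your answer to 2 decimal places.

0.12 per year

From N(t) = N₀·e^(rt): e^(r·7) = 968/411 = 2.3552.
r·7 = ln(2.3552) = 0.85664, so r = 0.85664/7 = 0.12238.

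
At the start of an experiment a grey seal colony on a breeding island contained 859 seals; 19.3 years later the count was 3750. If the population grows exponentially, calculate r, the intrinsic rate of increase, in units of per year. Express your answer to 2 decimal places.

0.08 per year

From N(t) = N₀·e^(rt): e^(r·19.3) = 3750/859 = 4.3655.
r·19.3 = ln(4.3655) = 1.4737, so r = 1.4737/19.3 = 0.07636.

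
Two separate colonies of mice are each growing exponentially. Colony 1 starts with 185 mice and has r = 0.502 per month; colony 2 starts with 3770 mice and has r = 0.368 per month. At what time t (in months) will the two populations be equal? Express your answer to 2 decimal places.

Set 185·e^(0.502t) = 3770·e^(0.368t).
e^((0.502 − 0.368)t) = 3770/185 → e^(0.134·t) = 20.378.
0.134·t = ln(20.378) = 3.0145, so t = 3.0145/0.134 = 22.496.

22.50 months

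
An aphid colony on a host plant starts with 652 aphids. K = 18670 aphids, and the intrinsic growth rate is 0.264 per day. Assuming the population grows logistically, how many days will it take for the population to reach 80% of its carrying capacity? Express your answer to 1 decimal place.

A = (K − N₀)/N₀ = (18670 − 652)/652 = 27.635.
Solve 18670/(1 + 27.635·e^(−0.264t)) = 14936: 1 + 27.635·e^(−0.264t) = 1.25, so e^(−0.264t) = 0.00904651.
−0.264·t = ln(0.00904651) = -4.7054, so t = 4.7054/0.264 = 17.823.

17.8 days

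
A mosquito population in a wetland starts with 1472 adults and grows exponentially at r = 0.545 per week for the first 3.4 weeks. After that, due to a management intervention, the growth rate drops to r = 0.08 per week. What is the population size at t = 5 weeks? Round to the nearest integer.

10672 adults

Phase 1: N(3.4) = 1472·e^(0.545×3.4) = 1472·e^1.853 = 9389.78.
Phase 2 runs for 5 − 3.4 = 1.6 weeks at r = 0.08.
N(5) = 9389.78·e^(0.08×1.6) = 9389.78·e^0.128 = 10672.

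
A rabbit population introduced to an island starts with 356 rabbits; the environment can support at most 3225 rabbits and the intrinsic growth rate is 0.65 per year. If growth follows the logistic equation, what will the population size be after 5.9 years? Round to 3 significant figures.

2750 rabbits

A = (K − N₀)/N₀ = (3225 − 356)/356 = 8.059.
N(t) = K/(1 + A·e^(−rt)) = 3225/(1 + 8.059×e^(−0.65×5.9)).
e^(−3.835) = 0.021601; denominator = 1 + 8.059×0.021601 = 1.1741.
N = 3225/1.1741 = 2746.82.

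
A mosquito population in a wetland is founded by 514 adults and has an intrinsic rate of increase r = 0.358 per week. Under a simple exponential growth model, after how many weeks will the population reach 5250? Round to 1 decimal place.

Set N₀·e^(rt) = 5250: e^(0.358·t) = 5250/514 = 10.214.
0.358·t = ln(10.214) = 2.3238, so t = 2.3238/0.358 = 6.4909.

6.5 weeks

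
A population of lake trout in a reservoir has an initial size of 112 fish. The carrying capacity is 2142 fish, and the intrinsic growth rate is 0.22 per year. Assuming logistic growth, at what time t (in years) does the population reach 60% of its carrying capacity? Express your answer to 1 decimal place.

15.0 years

A = (K − N₀)/N₀ = (2142 − 112)/112 = 18.125.
Solve 2142/(1 + 18.125·e^(−0.22t)) = 1285.2: 1 + 18.125·e^(−0.22t) = 1.6667, so e^(−0.22t) = 0.0367816.
−0.22·t = ln(0.0367816) = -3.3028, so t = 3.3028/0.22 = 15.013.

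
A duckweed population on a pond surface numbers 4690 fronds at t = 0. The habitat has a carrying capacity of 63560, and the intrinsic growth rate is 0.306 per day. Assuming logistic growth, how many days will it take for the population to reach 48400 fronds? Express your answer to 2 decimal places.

12.06 days

A = (K − N₀)/N₀ = (63560 − 4690)/4690 = 12.552.
Solve 63560/(1 + 12.552·e^(−0.306t)) = 48400: 1 + 12.552·e^(−0.306t) = 1.3132, so e^(−0.306t) = 0.0249536.
−0.306·t = ln(0.0249536) = -3.6907, so t = 3.6907/0.306 = 12.061.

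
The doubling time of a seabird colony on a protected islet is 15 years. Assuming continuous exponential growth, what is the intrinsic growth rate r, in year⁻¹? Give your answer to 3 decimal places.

r = ln(2)/t_d = 0.6931/15 = 0.04621.

0.046 per year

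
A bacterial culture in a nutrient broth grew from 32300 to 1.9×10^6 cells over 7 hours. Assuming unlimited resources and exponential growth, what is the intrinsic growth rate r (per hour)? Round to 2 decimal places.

0.58 per hour

From N(t) = N₀·e^(rt): e^(r·7) = 1.9×10^6/32300 = 58.824.
r·7 = ln(58.824) = 4.0745, so r = 4.0745/7 = 0.58208.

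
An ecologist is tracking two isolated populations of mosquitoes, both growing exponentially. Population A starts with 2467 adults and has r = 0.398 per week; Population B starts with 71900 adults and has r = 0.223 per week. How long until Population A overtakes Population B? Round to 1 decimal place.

19.3 weeks

Set 2467·e^(0.398t) = 71900·e^(0.223t).
e^((0.398 − 0.223)t) = 71900/2467 → e^(0.175·t) = 29.145.
0.175·t = ln(29.145) = 3.3723, so t = 3.3723/0.175 = 19.27.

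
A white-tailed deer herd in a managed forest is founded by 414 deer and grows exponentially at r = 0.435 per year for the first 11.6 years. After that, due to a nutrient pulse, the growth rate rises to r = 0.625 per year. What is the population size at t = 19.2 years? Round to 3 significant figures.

Phase 1: N(11.6) = 414·e^(0.435×11.6) = 414·e^5.046 = 64335.4.
Phase 2 runs for 19.2 − 11.6 = 7.6 years at r = 0.625.
N(19.2) = 64335.4·e^(0.625×7.6) = 64335.4·e^4.75 = 7.436166×10^6.

7440000 deer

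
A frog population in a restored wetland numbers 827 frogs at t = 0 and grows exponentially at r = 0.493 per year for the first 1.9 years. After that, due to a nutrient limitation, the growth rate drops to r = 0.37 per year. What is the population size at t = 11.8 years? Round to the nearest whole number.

82249 frogs

Phase 1: N(1.9) = 827·e^(0.493×1.9) = 827·e^0.9367 = 2110.13.
Phase 2 runs for 11.8 − 1.9 = 9.9 years at r = 0.37.
N(11.8) = 2110.13·e^(0.37×9.9) = 2110.13·e^3.663 = 82248.9.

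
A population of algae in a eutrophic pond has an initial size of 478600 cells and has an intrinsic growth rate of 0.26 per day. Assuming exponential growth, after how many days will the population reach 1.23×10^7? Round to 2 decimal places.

12.49 days

Set N₀·e^(rt) = 1.23×10^7: e^(0.26·t) = 1.23×10^7/478600 = 25.7.
0.26·t = ln(25.7) = 3.2465, so t = 3.2465/0.26 = 12.486.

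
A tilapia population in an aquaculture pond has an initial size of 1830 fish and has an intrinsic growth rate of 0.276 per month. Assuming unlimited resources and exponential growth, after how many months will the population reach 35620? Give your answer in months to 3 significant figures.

Set N₀·e^(rt) = 35620: e^(0.276·t) = 35620/1830 = 19.464.
0.276·t = ln(19.464) = 2.9686, so t = 2.9686/0.276 = 10.756.

10.8 months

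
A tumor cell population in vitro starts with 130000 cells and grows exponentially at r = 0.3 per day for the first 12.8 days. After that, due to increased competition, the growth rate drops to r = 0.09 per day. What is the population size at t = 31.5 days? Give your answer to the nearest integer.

32550059 cells

Phase 1: N(12.8) = 130000·e^(0.3×12.8) = 130000·e^3.84 = 6.048312×10^6.
Phase 2 runs for 31.5 − 12.8 = 18.7 days at r = 0.09.
N(31.5) = 6.048312×10^6·e^(0.09×18.7) = 6.048312×10^6·e^1.683 = 3.255006×10^7.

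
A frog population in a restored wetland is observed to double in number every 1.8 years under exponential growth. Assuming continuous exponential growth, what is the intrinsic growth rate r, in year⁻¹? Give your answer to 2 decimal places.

r = ln(2)/t_d = 0.6931/1.8 = 0.38508.

0.39 per year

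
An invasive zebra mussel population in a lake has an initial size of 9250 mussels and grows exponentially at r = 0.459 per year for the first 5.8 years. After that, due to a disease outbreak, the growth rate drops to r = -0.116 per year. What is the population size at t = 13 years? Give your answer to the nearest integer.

57491 mussels

Phase 1: N(5.8) = 9250·e^(0.459×5.8) = 9250·e^2.662 = 132532.
Phase 2 runs for 13 − 5.8 = 7.2 years at r = -0.116.
N(13) = 132532·e^(-0.116×7.2) = 132532·e^-0.8352 = 57490.7.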